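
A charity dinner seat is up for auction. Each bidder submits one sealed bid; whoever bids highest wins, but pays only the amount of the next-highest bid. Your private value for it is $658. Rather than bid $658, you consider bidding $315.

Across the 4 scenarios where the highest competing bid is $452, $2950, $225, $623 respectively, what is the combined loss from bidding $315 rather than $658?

The deviation costs you only when the competing bid falls strictly between $315 and $658; elsewhere both bids give the same outcome.
$452: truthful payoff $206, deviation payoff $0 → loss $206.
$2950: outcomes coincide → loss $0.
$225: outcomes coincide → loss $0.
$623: truthful payoff $35, deviation payoff $0 → loss $35.
Total loss = $206 + $35 = $241.

$241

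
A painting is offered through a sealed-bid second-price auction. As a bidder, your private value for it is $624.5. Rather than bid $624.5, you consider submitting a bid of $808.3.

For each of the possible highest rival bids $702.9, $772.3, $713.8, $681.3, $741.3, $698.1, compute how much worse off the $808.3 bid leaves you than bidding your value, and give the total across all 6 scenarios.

The deviation costs you only when the competing bid falls strictly between $624.5 and $808.3; elsewhere both bids give the same outcome.
$702.9: truthful payoff $0, deviation payoff −$78.4 → loss $78.4.
$772.3: truthful payoff $0, deviation payoff −$147.8 → loss $147.8.
$713.8: truthful payoff $0, deviation payoff −$89.3 → loss $89.3.
$681.3: truthful payoff $0, deviation payoff −$56.8 → loss $56.8.
$741.3: truthful payoff $0, deviation payoff −$116.8 → loss $116.8.
$698.1: truthful payoff $0, deviation payoff −$73.6 → loss $73.6.
Total loss = $78.4 + $147.8 + $89.3 + $56.8 + $116.8 + $73.6 = $562.7.

$562.7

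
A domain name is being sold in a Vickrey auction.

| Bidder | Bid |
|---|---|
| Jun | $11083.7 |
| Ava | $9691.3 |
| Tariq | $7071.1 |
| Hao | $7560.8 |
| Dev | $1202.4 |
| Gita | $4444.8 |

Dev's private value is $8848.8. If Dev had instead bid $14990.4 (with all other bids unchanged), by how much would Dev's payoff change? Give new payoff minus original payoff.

The highest bid among the other bidders is $11083.7; Dev's bid doesn't change that.
Original bid $1202.4: Dev is not highest (top rival bid is $11083.7); payoff $0.
Alternative bid $14990.4: Dev is highest, pays the top rival bid $11083.7; payoff $8848.8 − $11083.7 = −$2234.9.
Change in payoff = −$2234.9 − ($0) = −$2234.9.

−$2234.9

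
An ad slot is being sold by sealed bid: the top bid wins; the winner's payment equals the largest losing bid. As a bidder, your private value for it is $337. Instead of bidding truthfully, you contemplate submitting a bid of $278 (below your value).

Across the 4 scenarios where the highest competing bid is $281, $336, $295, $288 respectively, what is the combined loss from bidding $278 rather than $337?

$148

The deviation costs you only when the competing bid falls strictly between $278 and $337; elsewhere both bids give the same outcome.
$281: truthful payoff $56, deviation payoff $0 → loss $56.
$336: truthful payoff $1, deviation payoff $0 → loss $1.
$295: truthful payoff $42, deviation payoff $0 → loss $42.
$288: truthful payoff $49, deviation payoff $0 → loss $49.
Total loss = $56 + $1 + $42 + $49 = $148.
Because the price is fixed by the runner-up's bid, deviating from your value can only change a good outcome into a bad one — never the reverse.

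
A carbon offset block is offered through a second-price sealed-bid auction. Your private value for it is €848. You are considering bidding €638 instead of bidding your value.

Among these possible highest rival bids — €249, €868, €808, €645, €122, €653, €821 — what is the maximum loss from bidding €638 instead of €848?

€203

€249: same outcome either way → loss €0.
€868: same outcome either way → loss €0.
€808: truthful gives €40, deviation gives €0 → loss €40.
€645: truthful gives €203, deviation gives €0 → loss €203.
€122: same outcome either way → loss €0.
€653: truthful gives €195, deviation gives €0 → loss €195.
€821: truthful gives €27, deviation gives €0 → loss €27.
Maximum loss: €203.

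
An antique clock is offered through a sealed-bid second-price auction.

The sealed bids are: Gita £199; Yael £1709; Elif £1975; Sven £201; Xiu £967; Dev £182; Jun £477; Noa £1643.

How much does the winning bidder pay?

Highest bid: Elif at £1975, so Elif wins.
Second-highest bid: Yael at £1709 — that is the price the winner pays.

£1709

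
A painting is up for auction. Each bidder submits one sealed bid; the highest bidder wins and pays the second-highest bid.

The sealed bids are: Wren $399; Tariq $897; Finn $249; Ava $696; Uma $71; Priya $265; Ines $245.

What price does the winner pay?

Highest bid: Tariq at $897, so Tariq wins.
Second-highest bid: Ava at $696 — that is the price the winner pays.

$696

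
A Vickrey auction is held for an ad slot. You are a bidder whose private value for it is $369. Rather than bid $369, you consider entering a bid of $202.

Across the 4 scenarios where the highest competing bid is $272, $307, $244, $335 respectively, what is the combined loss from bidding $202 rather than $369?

The deviation costs you only when the competing bid falls strictly between $202 and $369; elsewhere both bids give the same outcome.
$272: truthful payoff $97, deviation payoff $0 → loss $97.
$307: truthful payoff $62, deviation payoff $0 → loss $62.
$244: truthful payoff $125, deviation payoff $0 → loss $125.
$335: truthful payoff $34, deviation payoff $0 → loss $34.
Total loss = $97 + $62 + $125 + $34 = $318.

$318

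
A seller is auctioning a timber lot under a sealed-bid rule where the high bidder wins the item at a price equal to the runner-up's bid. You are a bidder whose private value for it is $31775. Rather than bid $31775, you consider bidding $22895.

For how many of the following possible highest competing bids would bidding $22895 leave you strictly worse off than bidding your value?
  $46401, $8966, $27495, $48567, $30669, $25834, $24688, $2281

The deviation hurts exactly when the highest competing bid lies strictly between $22895 and $31775 — underbidding then forfeits a profitable win.
$46401: above both → same outcome either way.
$8966: below both → same outcome either way.
$27495: inside the interval → strictly worse (loss $4280).
$48567: above both → same outcome either way.
$30669: inside the interval → strictly worse (loss $1106).
$25834: inside the interval → strictly worse (loss $5941).
$24688: inside the interval → strictly worse (loss $7087).
$2281: below both → same outcome either way.
Count: 4.

4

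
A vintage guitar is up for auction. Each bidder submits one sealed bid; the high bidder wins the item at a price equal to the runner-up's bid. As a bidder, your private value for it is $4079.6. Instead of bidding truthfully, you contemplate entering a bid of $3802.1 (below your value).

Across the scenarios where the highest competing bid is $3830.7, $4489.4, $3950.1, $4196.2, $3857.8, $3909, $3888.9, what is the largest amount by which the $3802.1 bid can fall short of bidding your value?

$3830.7: truthful gives $248.9, deviation gives $0 → loss $248.9.
$4489.4: same outcome either way → loss $0.
$3950.1: truthful gives $129.5, deviation gives $0 → loss $129.5.
$4196.2: same outcome either way → loss $0.
$3857.8: truthful gives $221.8, deviation gives $0 → loss $221.8.
$3909: truthful gives $170.6, deviation gives $0 → loss $170.6.
$3888.9: truthful gives $190.7, deviation gives $0 → loss $190.7.
Maximum loss: $248.9.

$248.9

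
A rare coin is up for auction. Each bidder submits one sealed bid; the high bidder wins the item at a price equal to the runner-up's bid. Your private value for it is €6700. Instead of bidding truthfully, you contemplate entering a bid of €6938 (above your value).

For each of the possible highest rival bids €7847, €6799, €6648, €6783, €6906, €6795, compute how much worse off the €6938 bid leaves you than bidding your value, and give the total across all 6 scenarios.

€483

The deviation costs you only when the competing bid falls strictly between €6700 and €6938; elsewhere both bids give the same outcome.
€7847: outcomes coincide → loss €0.
€6799: truthful payoff €0, deviation payoff −€99 → loss €99.
€6648: outcomes coincide → loss €0.
€6783: truthful payoff €0, deviation payoff −€83 → loss €83.
€6906: truthful payoff €0, deviation payoff −€206 → loss €206.
€6795: truthful payoff €0, deviation payoff −€95 → loss €95.
Total loss = €99 + €83 + €206 + €95 = €483.
In a second-price auction your bid sets only whether you win, not what you pay, so bidding your true value is weakly dominant.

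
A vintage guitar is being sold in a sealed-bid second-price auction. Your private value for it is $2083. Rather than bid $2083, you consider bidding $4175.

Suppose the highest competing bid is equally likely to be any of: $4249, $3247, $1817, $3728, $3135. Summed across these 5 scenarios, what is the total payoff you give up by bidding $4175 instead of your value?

$3861

The deviation costs you only when the competing bid falls strictly between $2083 and $4175; elsewhere both bids give the same outcome.
$4249: outcomes coincide → loss $0.
$3247: truthful payoff $0, deviation payoff −$1164 → loss $1164.
$1817: outcomes coincide → loss $0.
$3728: truthful payoff $0, deviation payoff −$1645 → loss $1645.
$3135: truthful payoff $0, deviation payoff −$1052 → loss $1052.
Total loss = $1164 + $1645 + $1052 = $3861.
Because the price is fixed by the runner-up's bid, deviating from your value can only change a good outcome into a bad one — never the reverse.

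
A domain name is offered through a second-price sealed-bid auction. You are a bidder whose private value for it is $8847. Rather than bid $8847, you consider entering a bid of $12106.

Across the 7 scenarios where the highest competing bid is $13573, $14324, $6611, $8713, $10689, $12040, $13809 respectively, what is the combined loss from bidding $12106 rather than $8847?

The deviation costs you only when the competing bid falls strictly between $8847 and $12106; elsewhere both bids give the same outcome.
$13573: outcomes coincide → loss $0.
$14324: outcomes coincide → loss $0.
$6611: outcomes coincide → loss $0.
$8713: outcomes coincide → loss $0.
$10689: truthful payoff $0, deviation payoff −$1842 → loss $1842.
$12040: truthful payoff $0, deviation payoff −$3193 → loss $3193.
$13809: outcomes coincide → loss $0.
Total loss = $1842 + $3193 = $5035.

$5035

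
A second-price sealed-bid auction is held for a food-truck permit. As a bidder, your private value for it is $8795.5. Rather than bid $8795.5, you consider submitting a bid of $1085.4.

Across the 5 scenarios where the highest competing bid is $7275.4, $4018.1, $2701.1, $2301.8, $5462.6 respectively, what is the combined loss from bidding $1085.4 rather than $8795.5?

$22218.5

The deviation costs you only when the competing bid falls strictly between $1085.4 and $8795.5; elsewhere both bids give the same outcome.
$7275.4: truthful payoff $1520.1, deviation payoff $0 → loss $1520.1.
$4018.1: truthful payoff $4777.4, deviation payoff $0 → loss $4777.4.
$2701.1: truthful payoff $6094.4, deviation payoff $0 → loss $6094.4.
$2301.8: truthful payoff $6493.7, deviation payoff $0 → loss $6493.7.
$5462.6: truthful payoff $3332.9, deviation payoff $0 → loss $3332.9.
Total loss = $1520.1 + $4777.4 + $6094.4 + $6493.7 + $3332.9 = $22218.5.
Truthful bidding weakly dominates here: raising your bid can only win items priced above your value, and lowering it can only forfeit items priced below.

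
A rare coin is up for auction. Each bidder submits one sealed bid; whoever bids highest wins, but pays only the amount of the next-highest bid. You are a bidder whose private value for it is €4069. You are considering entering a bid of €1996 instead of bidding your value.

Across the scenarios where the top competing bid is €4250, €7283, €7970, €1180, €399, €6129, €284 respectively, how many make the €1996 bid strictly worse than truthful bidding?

The deviation hurts exactly when the highest competing bid lies strictly between €1996 and €4069 — underbidding then forfeits a profitable win.
€4250: above both → same outcome either way.
€7283: above both → same outcome either way.
€7970: above both → same outcome either way.
€1180: below both → same outcome either way.
€399: below both → same outcome either way.
€6129: above both → same outcome either way.
€284: below both → same outcome either way.
Count: 0.

0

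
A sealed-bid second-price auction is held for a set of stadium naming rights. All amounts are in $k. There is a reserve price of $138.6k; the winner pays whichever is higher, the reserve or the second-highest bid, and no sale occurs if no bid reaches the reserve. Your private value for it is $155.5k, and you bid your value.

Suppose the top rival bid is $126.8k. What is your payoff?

Your bid $155.5k is the highest and exceeds the reserve.
Price = max(second-highest bid, reserve) = max($126.8k, $138.6k) = $138.6k.
Payoff = $155.5k − $138.6k = $16.9k.

$16.9k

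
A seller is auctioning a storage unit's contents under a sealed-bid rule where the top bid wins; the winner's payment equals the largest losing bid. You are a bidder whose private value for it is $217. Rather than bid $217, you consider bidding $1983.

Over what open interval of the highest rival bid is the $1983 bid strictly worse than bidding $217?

($217, $1983)

If the competing bid is below $217, both bids win at the same price — no difference.
If it is above $1983, both bids lose — no difference.
If it lies strictly between $217 and $1983, bidding your value loses (payoff 0) while bidding $1983 wins at a price above your value (payoff negative).
So the deviation strictly hurts on the open interval ($217, $1983).
Because the price is fixed by the runner-up's bid, deviating from your value can only change a good outcome into a bad one — never the reverse.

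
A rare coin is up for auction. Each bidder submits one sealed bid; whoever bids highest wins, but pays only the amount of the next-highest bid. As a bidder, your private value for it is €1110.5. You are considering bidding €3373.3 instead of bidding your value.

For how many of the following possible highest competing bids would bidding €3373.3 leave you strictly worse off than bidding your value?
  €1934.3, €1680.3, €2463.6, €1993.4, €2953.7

5

The deviation hurts exactly when the highest competing bid lies strictly between €1110.5 and €3373.3 — overbidding then wins at a price above your value.
€1934.3: inside the interval → strictly worse (loss €823.8).
€1680.3: inside the interval → strictly worse (loss €569.8).
€2463.6: inside the interval → strictly worse (loss €1353.1).
€1993.4: inside the interval → strictly worse (loss €882.9).
€2953.7: inside the interval → strictly worse (loss €1843.2).
Count: 5.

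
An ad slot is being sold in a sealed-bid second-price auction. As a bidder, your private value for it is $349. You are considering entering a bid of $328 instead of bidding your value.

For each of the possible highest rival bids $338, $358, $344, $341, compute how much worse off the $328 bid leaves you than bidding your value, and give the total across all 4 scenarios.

The deviation costs you only when the competing bid falls strictly between $328 and $349; elsewhere both bids give the same outcome.
$338: truthful payoff $11, deviation payoff $0 → loss $11.
$358: outcomes coincide → loss $0.
$344: truthful payoff $5, deviation payoff $0 → loss $5.
$341: truthful payoff $8, deviation payoff $0 → loss $8.
Total loss = $11 + $5 + $8 = $24.

$24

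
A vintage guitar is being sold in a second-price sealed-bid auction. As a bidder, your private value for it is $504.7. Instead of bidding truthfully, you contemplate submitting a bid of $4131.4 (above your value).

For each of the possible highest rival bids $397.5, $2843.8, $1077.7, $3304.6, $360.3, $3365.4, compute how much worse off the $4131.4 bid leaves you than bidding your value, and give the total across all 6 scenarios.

The deviation costs you only when the competing bid falls strictly between $504.7 and $4131.4; elsewhere both bids give the same outcome.
$397.5: outcomes coincide → loss $0.
$2843.8: truthful payoff $0, deviation payoff −$2339.1 → loss $2339.1.
$1077.7: truthful payoff $0, deviation payoff −$573 → loss $573.
$3304.6: truthful payoff $0, deviation payoff −$2799.9 → loss $2799.9.
$360.3: outcomes coincide → loss $0.
$3365.4: truthful payoff $0, deviation payoff −$2860.7 → loss $2860.7.
Total loss = $2339.1 + $573 + $2799.9 + $2860.7 = $8572.7.
In a second-price auction your bid sets only whether you win, not what you pay, so bidding your true value is weakly dominant.

$8572.7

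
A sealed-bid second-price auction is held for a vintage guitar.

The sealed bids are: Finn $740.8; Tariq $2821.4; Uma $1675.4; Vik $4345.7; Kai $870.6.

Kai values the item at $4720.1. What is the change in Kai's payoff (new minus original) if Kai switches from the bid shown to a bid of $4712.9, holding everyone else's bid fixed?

The highest bid among the other bidders is $4345.7; Kai's bid doesn't change that.
Original bid $870.6: Kai is not highest (top rival bid is $4345.7); payoff $0.
Alternative bid $4712.9: Kai is highest, pays the top rival bid $4345.7; payoff $4720.1 − $4345.7 = $374.4.
Change in payoff = $374.4 − ($0) = $374.4.

$374.4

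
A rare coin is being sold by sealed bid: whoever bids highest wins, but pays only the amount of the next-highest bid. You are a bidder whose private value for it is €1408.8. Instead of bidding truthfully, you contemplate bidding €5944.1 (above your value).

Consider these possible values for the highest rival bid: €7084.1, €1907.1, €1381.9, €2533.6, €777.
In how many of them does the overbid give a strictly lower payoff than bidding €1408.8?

2

The deviation hurts exactly when the highest competing bid lies strictly between €1408.8 and €5944.1 — overbidding then wins at a price above your value.
€7084.1: above both → same outcome either way.
€1907.1: inside the interval → strictly worse (loss €498.3).
€1381.9: below both → same outcome either way.
€2533.6: inside the interval → strictly worse (loss €1124.8).
€777: below both → same outcome either way.
Count: 2.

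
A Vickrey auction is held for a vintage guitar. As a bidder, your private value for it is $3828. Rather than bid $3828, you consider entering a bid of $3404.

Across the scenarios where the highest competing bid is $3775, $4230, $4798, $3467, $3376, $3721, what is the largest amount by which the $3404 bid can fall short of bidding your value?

$3775: truthful gives $53, deviation gives $0 → loss $53.
$4230: same outcome either way → loss $0.
$4798: same outcome either way → loss $0.
$3467: truthful gives $361, deviation gives $0 → loss $361.
$3376: same outcome either way → loss $0.
$3721: truthful gives $107, deviation gives $0 → loss $107.
Maximum loss: $361.

$361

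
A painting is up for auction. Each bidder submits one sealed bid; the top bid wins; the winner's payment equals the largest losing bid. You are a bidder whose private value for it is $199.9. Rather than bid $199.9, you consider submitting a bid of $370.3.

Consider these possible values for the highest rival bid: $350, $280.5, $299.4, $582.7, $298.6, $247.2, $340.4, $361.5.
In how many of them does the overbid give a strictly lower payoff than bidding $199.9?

7

The deviation hurts exactly when the highest competing bid lies strictly between $199.9 and $370.3 — overbidding then wins at a price above your value.
$350: inside the interval → strictly worse (loss $150.1).
$280.5: inside the interval → strictly worse (loss $80.6).
$299.4: inside the interval → strictly worse (loss $99.5).
$582.7: above both → same outcome either way.
$298.6: inside the interval → strictly worse (loss $98.7).
$247.2: inside the interval → strictly worse (loss $47.3).
$340.4: inside the interval → strictly worse (loss $140.5).
$361.5: inside the interval → strictly worse (loss $161.6).
Count: 7.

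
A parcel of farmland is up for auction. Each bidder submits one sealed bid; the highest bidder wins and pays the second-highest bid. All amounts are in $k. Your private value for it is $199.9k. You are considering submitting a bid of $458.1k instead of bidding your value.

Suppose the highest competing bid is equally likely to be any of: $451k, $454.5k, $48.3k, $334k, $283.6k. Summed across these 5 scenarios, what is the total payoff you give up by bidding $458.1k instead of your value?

$723.5k

The deviation costs you only when the competing bid falls strictly between $199.9k and $458.1k; elsewhere both bids give the same outcome.
$451k: truthful payoff $0k, deviation payoff −$251.1k → loss $251.1k.
$454.5k: truthful payoff $0k, deviation payoff −$254.6k → loss $254.6k.
$48.3k: outcomes coincide → loss $0k.
$334k: truthful payoff $0k, deviation payoff −$134.1k → loss $134.1k.
$283.6k: truthful payoff $0k, deviation payoff −$83.7k → loss $83.7k.
Total loss = $251.1k + $254.6k + $134.1k + $83.7k = $723.5k.
Truthful bidding weakly dominates here: raising your bid can only win items priced above your value, and lowering it can only forfeit items priced below.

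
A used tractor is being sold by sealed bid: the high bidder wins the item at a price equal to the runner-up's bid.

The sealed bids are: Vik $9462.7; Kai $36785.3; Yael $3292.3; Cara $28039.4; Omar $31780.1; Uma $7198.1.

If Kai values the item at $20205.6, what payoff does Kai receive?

Highest bid: Kai at $36785.3, so Kai wins.
Second-highest bid: Omar at $31780.1 — that is the price the winner pays.
Kai's payoff = value − price = $20205.6 − $31780.1 = −$11574.5.

−$11574.5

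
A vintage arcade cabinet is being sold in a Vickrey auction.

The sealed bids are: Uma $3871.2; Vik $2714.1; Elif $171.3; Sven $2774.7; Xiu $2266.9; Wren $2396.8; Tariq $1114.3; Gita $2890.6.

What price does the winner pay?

$2890.6

Highest bid: Uma at $3871.2, so Uma wins.
Second-highest bid: Gita at $2890.6 — that is the price the winner pays.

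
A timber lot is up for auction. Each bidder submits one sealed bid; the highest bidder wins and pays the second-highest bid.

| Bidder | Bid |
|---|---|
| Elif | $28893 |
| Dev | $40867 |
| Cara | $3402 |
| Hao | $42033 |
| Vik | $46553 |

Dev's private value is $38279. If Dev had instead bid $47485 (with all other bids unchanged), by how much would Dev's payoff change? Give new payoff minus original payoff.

−$8274

The highest bid among the other bidders is $46553; Dev's bid doesn't change that.
Original bid $40867: Dev is not highest (top rival bid is $46553); payoff $0.
Alternative bid $47485: Dev is highest, pays the top rival bid $46553; payoff $38279 − $46553 = −$8274.
Change in payoff = −$8274 − ($0) = −$8274.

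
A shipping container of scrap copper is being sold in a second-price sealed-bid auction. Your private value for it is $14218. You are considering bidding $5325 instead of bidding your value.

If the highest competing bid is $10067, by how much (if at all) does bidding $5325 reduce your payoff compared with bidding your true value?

Bidding your value $14218: you win (since $14218 > $10067) and pay $10067. Payoff $4151.
Bidding $5325: you lose. Payoff $0.
The competing bid $10067 lies between your shaded bid and your value, so underbidding forfeits an item you could have won at a profitable price.
Loss from deviating = $4151 − ($0) = $4151.
Because the price is fixed by the runner-up's bid, deviating from your value can only change a good outcome into a bad one — never the reverse.

$4151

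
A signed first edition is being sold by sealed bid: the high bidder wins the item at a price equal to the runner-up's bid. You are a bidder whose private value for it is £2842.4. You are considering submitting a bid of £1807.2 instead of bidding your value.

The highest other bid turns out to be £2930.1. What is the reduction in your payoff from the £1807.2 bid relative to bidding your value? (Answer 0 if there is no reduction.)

Bidding your value £2842.4: you lose (since £2842.4 < £2930.1). Payoff £0.
Bidding £1807.2: you lose. Payoff £0.
Difference = £0 − £0 = £0; both bids lead to the same outcome because the competing bid is above both your value and your alternative bid.

£0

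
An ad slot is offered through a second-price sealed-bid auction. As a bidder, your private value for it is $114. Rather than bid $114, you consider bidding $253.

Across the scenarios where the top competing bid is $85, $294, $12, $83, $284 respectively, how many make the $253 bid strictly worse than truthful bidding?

The deviation hurts exactly when the highest competing bid lies strictly between $114 and $253 — overbidding then wins at a price above your value.
$85: below both → same outcome either way.
$294: above both → same outcome either way.
$12: below both → same outcome either way.
$83: below both → same outcome either way.
$284: above both → same outcome either way.
Count: 0.

0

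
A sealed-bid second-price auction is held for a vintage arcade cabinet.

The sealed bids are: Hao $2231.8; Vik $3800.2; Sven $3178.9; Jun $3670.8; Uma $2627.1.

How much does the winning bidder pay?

$3670.8

Highest bid: Vik at $3800.2, so Vik wins.
Second-highest bid: Jun at $3670.8 — that is the price the winner pays.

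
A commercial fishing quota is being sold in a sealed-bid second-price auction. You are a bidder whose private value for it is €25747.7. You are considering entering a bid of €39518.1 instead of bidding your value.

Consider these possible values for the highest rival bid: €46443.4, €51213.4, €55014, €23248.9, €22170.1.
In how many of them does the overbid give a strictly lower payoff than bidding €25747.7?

0

The deviation hurts exactly when the highest competing bid lies strictly between €25747.7 and €39518.1 — overbidding then wins at a price above your value.
€46443.4: above both → same outcome either way.
€51213.4: above both → same outcome either way.
€55014: above both → same outcome either way.
€23248.9: below both → same outcome either way.
€22170.1: below both → same outcome either way.
Count: 0.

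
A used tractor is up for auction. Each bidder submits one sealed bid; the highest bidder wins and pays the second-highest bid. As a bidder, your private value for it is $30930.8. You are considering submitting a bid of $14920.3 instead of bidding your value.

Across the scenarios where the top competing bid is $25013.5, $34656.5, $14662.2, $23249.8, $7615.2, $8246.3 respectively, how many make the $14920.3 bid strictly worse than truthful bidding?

2

The deviation hurts exactly when the highest competing bid lies strictly between $14920.3 and $30930.8 — underbidding then forfeits a profitable win.
$25013.5: inside the interval → strictly worse (loss $5917.3).
$34656.5: above both → same outcome either way.
$14662.2: below both → same outcome either way.
$23249.8: inside the interval → strictly worse (loss $7681).
$7615.2: below both → same outcome either way.
$8246.3: below both → same outcome either way.
Count: 2.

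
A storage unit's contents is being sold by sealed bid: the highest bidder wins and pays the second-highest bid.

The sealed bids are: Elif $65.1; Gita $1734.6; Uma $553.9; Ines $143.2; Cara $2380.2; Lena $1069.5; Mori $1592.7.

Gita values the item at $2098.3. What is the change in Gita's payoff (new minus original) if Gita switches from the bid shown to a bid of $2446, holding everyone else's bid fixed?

The highest bid among the other bidders is $2380.2; Gita's bid doesn't change that.
Original bid $1734.6: Gita is not highest (top rival bid is $2380.2); payoff $0.
Alternative bid $2446: Gita is highest, pays the top rival bid $2380.2; payoff $2098.3 − $2380.2 = −$281.9.
Change in payoff = −$281.9 − ($0) = −$281.9.

−$281.9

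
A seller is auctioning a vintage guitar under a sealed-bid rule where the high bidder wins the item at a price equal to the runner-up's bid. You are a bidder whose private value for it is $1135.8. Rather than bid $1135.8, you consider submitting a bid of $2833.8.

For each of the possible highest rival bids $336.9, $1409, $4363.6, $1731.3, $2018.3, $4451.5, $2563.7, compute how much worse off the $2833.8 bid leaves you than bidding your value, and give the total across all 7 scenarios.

The deviation costs you only when the competing bid falls strictly between $1135.8 and $2833.8; elsewhere both bids give the same outcome.
$336.9: outcomes coincide → loss $0.
$1409: truthful payoff $0, deviation payoff −$273.2 → loss $273.2.
$4363.6: outcomes coincide → loss $0.
$1731.3: truthful payoff $0, deviation payoff −$595.5 → loss $595.5.
$2018.3: truthful payoff $0, deviation payoff −$882.5 → loss $882.5.
$4451.5: outcomes coincide → loss $0.
$2563.7: truthful payoff $0, deviation payoff −$1427.9 → loss $1427.9.
Total loss = $273.2 + $595.5 + $882.5 + $1427.9 = $3179.1.

$3179.1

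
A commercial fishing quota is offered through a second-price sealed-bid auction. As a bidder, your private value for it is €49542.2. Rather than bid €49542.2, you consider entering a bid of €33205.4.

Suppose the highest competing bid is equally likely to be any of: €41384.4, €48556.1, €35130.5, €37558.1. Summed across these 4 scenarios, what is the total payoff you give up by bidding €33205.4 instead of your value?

€35539.7

The deviation costs you only when the competing bid falls strictly between €33205.4 and €49542.2; elsewhere both bids give the same outcome.
€41384.4: truthful payoff €8157.8, deviation payoff €0 → loss €8157.8.
€48556.1: truthful payoff €986.1, deviation payoff €0 → loss €986.1.
€35130.5: truthful payoff €14411.7, deviation payoff €0 → loss €14411.7.
€37558.1: truthful payoff €11984.1, deviation payoff €0 → loss €11984.1.
Total loss = €8157.8 + €986.1 + €14411.7 + €11984.1 = €35539.7.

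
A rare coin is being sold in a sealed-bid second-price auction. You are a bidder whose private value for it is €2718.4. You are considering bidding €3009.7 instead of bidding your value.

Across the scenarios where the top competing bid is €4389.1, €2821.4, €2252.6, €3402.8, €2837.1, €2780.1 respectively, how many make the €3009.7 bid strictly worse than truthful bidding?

3

The deviation hurts exactly when the highest competing bid lies strictly between €2718.4 and €3009.7 — overbidding then wins at a price above your value.
€4389.1: above both → same outcome either way.
€2821.4: inside the interval → strictly worse (loss €103).
€2252.6: below both → same outcome either way.
€3402.8: above both → same outcome either way.
€2837.1: inside the interval → strictly worse (loss €118.7).
€2780.1: inside the interval → strictly worse (loss €61.7).
Count: 3.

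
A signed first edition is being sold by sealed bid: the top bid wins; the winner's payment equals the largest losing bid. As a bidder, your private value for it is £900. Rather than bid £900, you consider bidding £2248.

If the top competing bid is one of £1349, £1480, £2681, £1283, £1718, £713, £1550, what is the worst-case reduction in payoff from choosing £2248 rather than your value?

£1349: truthful gives £0, deviation gives −£449 → loss £449.
£1480: truthful gives £0, deviation gives −£580 → loss £580.
£2681: same outcome either way → loss £0.
£1283: truthful gives £0, deviation gives −£383 → loss £383.
£1718: truthful gives £0, deviation gives −£818 → loss £818.
£713: same outcome either way → loss £0.
£1550: truthful gives £0, deviation gives −£650 → loss £650.
Maximum loss: £818.

£818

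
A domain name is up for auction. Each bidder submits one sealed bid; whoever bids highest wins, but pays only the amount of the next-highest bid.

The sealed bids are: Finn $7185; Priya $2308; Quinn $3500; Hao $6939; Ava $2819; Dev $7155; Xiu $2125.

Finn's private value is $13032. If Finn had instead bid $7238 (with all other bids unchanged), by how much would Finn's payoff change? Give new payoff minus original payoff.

$0

The highest bid among the other bidders is $7155; Finn's bid doesn't change that.
Original bid $7185: Finn is highest, pays the top rival bid $7155; payoff $13032 − $7155 = $5877.
Alternative bid $7238: Finn is highest, pays the top rival bid $7155; payoff $13032 − $7155 = $5877.
Change in payoff = $5877 − ($5877) = $0.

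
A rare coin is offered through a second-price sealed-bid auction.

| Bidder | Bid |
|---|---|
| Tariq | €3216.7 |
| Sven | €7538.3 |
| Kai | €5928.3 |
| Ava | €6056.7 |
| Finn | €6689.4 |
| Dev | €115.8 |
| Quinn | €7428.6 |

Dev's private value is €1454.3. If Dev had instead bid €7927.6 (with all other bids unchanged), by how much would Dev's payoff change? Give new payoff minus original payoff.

−€6084

The highest bid among the other bidders is €7538.3; Dev's bid doesn't change that.
Original bid €115.8: Dev is not highest (top rival bid is €7538.3); payoff €0.
Alternative bid €7927.6: Dev is highest, pays the top rival bid €7538.3; payoff €1454.3 − €7538.3 = −€6084.
Change in payoff = −€6084 − (€0) = −€6084.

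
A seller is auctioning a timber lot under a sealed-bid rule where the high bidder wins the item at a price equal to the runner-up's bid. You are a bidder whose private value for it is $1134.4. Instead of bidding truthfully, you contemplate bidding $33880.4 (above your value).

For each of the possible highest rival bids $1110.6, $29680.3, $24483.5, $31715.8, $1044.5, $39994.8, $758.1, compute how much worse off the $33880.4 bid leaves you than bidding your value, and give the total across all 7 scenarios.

$82476.4

The deviation costs you only when the competing bid falls strictly between $1134.4 and $33880.4; elsewhere both bids give the same outcome.
$1110.6: outcomes coincide → loss $0.
$29680.3: truthful payoff $0, deviation payoff −$28545.9 → loss $28545.9.
$24483.5: truthful payoff $0, deviation payoff −$23349.1 → loss $23349.1.
$31715.8: truthful payoff $0, deviation payoff −$30581.4 → loss $30581.4.
$1044.5: outcomes coincide → loss $0.
$39994.8: outcomes coincide → loss $0.
$758.1: outcomes coincide → loss $0.
Total loss = $28545.9 + $23349.1 + $30581.4 = $82476.4.
Truthful bidding weakly dominates here: raising your bid can only win items priced above your value, and lowering it can only forfeit items priced below.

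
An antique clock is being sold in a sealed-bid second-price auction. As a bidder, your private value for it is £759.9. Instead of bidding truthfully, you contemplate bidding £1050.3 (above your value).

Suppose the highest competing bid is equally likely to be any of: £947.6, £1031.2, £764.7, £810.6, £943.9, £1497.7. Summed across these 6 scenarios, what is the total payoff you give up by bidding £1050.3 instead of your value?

The deviation costs you only when the competing bid falls strictly between £759.9 and £1050.3; elsewhere both bids give the same outcome.
£947.6: truthful payoff £0, deviation payoff −£187.7 → loss £187.7.
£1031.2: truthful payoff £0, deviation payoff −£271.3 → loss £271.3.
£764.7: truthful payoff £0, deviation payoff −£4.8 → loss £4.8.
£810.6: truthful payoff £0, deviation payoff −£50.7 → loss £50.7.
£943.9: truthful payoff £0, deviation payoff −£184 → loss £184.
£1497.7: outcomes coincide → loss £0.
Total loss = £187.7 + £271.3 + £4.8 + £50.7 + £184 = £698.5.

£698.5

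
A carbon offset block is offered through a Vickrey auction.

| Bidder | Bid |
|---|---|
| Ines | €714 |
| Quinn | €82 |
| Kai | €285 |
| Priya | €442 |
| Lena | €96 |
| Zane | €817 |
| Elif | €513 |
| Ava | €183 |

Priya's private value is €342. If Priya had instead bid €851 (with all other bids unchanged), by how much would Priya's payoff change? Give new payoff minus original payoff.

The highest bid among the other bidders is €817; Priya's bid doesn't change that.
Original bid €442: Priya is not highest (top rival bid is €817); payoff €0.
Alternative bid €851: Priya is highest, pays the top rival bid €817; payoff €342 − €817 = −€475.
Change in payoff = −€475 − (€0) = −€475.

−€475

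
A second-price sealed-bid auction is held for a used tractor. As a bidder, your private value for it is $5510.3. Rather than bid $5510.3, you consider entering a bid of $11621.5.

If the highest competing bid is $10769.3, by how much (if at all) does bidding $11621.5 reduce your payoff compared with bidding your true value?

Bidding your value $5510.3: you lose (since $5510.3 < $10769.3). Payoff $0.
Bidding $11621.5: you win and pay $10769.3. Payoff $5510.3 − $10769.3 = −$5259.
The competing bid $10769.3 lies between your value and your inflated bid, so overbidding wins an item priced above your value.
Loss from deviating = $0 − (−$5259) = $5259.

$5259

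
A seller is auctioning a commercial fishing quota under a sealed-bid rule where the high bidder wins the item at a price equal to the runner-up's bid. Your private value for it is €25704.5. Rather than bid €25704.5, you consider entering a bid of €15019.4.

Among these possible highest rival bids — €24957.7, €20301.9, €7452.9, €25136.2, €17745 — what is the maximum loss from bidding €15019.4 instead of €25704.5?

€24957.7: truthful gives €746.8, deviation gives €0 → loss €746.8.
€20301.9: truthful gives €5402.6, deviation gives €0 → loss €5402.6.
€7452.9: same outcome either way → loss €0.
€25136.2: truthful gives €568.3, deviation gives €0 → loss €568.3.
€17745: truthful gives €7959.5, deviation gives €0 → loss €7959.5.
Maximum loss: €7959.5.

€7959.5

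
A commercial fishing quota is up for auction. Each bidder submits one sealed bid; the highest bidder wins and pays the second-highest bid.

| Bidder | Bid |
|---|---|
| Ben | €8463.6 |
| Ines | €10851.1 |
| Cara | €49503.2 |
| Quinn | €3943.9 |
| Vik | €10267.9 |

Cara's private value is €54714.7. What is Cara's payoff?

€43863.6

Highest bid: Cara at €49503.2, so Cara wins.
Second-highest bid: Ines at €10851.1 — that is the price the winner pays.
Cara's payoff = value − price = €54714.7 − €10851.1 = €43863.6.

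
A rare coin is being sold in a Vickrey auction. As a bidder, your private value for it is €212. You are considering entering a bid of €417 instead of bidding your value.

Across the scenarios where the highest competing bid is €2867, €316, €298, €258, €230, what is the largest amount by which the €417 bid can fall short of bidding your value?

€104

€2867: same outcome either way → loss €0.
€316: truthful gives €0, deviation gives −€104 → loss €104.
€298: truthful gives €0, deviation gives −€86 → loss €86.
€258: truthful gives €0, deviation gives −€46 → loss €46.
€230: truthful gives €0, deviation gives −€18 → loss €18.
Maximum loss: €104.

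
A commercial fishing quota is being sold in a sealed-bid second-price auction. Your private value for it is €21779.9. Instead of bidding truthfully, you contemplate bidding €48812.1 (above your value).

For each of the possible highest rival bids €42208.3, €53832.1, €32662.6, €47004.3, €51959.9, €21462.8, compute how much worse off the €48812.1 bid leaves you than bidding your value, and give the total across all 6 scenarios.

€56535.5

The deviation costs you only when the competing bid falls strictly between €21779.9 and €48812.1; elsewhere both bids give the same outcome.
€42208.3: truthful payoff €0, deviation payoff −€20428.4 → loss €20428.4.
€53832.1: outcomes coincide → loss €0.
€32662.6: truthful payoff €0, deviation payoff −€10882.7 → loss €10882.7.
€47004.3: truthful payoff €0, deviation payoff −€25224.4 → loss €25224.4.
€51959.9: outcomes coincide → loss €0.
€21462.8: outcomes coincide → loss €0.
Total loss = €20428.4 + €10882.7 + €25224.4 = €56535.5.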